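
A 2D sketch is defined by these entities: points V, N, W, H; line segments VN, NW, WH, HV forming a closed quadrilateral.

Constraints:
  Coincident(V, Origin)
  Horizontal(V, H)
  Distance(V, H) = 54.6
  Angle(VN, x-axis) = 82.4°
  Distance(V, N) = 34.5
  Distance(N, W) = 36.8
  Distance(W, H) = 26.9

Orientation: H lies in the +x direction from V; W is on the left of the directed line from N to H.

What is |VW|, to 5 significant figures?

45.142

V is at the origin; VH is horizontal with |VH| = 54.6 and H in +x, so H = (54.6, 0). VN runs at 82.4° with |VN| = 34.5, so N = (4.5628, 34.197). W is determined by |NW| = 36.8 and |WH| = 26.9 together: it lies at the intersection of circle(N, 36.8) and circle(H, 26.9). With |NH| = 60.606, the foot of the radical line on NH is 35.506 from N and the perpendicular offset is √(36.8² − 35.506²) = 9.6732. Taking the left-of-NH solution: W = (39.335, 22.149).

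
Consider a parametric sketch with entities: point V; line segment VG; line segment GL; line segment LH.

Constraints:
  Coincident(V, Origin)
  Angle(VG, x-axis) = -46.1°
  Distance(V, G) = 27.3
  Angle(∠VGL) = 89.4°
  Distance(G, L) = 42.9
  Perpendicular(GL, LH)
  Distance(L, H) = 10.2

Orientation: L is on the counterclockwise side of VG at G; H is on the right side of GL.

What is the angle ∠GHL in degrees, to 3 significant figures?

76.6°

V is at the origin; VG runs at -46.1° with length 27.3, so G = 27.3·(cos -46.1°, sin -46.1°) = (18.9, -19.7). ∠VGL = 89.4°, so GL runs at -46.1° + (180° − 89.4°) = 44.5° from the x-axis; with |GL| = 42.9, L = G + 42.9·(cos 44.5°, sin 44.5°) = (49.5, 10.4). The perpendicularity gives LH at right angles to GL; with |LH| = 10.2 on the right of GL, H = L + 10.2·(0.701, -0.713) = (56.7, 3.12). Then cos ∠GHL = HG·HL / (|HG||HL|), giving 76.6°.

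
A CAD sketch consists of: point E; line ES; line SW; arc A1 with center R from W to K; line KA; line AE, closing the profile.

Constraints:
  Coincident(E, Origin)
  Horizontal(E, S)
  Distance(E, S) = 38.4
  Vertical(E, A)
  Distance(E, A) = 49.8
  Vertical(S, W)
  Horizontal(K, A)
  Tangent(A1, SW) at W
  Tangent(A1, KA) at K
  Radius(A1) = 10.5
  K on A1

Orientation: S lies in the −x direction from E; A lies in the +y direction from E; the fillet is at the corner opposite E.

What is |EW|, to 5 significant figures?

54.946

The virtual corner opposite E is at (-38.400, 49.800). The tangent condition forces RW to be normal to SW and tangency of A1 to KA means the radius RK is perpendicular to KA, with radius 10.5, so the center R sits 10.5 in from both sides at R = (-27.900, 39.300). That places the tangent points at W = (-38.400, 39.300) on SW and K = (-27.900, 49.800) on KA. Then |EW| = |W − E| = 54.946.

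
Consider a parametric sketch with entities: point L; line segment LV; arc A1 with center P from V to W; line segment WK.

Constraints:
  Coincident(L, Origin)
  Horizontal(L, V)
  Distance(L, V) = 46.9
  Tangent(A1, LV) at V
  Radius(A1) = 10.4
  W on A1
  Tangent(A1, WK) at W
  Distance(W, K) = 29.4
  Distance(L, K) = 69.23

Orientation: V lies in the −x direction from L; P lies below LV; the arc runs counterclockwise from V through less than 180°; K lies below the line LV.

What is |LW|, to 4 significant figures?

58.29

L is at the origin; L and V share the same y with |LV| = 46.9 and V on the −x side, so V = (-46.90, 0.000). A1 meets LV tangentially, so PV is at right angles to LV, so P = V + (0, -10.4) = (-46.90, -10.40). Since PW ⟂ WK (tangency), |PK| = √(10.4² + 29.4²) = 31.19 regardless of where W sits on A1. So K lies on both circle(L, 69.23) and circle(P, 31.19); the below-LV intersection is K = (-56.44, -40.09). W is the foot of the tangent from K: W = (-57.30, -10.70).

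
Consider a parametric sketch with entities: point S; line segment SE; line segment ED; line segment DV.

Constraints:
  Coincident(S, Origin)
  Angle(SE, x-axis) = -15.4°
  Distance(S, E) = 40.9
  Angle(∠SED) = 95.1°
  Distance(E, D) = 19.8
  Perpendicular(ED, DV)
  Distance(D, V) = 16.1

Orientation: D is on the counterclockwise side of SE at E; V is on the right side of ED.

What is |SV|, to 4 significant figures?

61.48

∠SED = 95.1°, so ED runs at -15.4° + (180° − 95.1°) = 69.50° from the x-axis; with |ED| = 19.8, D = E + 19.8·(cos 69.50°, sin 69.50°) = (46.37, 7.685). ED is perpendicular to DV; with |DV| = 16.1 on the right of ED, V = D + 16.1·(0.9367, -0.3502) = (61.45, 2.047). Then |SV| = |V − S| = 61.48.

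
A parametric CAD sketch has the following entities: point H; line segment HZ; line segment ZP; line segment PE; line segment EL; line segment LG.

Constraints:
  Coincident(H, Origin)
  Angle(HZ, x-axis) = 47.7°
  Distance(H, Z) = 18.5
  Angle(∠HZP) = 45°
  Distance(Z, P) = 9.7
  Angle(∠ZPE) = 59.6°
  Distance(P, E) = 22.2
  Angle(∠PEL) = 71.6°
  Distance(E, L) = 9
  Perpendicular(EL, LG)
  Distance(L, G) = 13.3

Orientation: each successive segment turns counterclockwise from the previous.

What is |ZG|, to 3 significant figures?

4.42

H is at the origin; HZ runs at 47.7° with length 18.5, so Z = (12.5, 13.7). ∠HZP = 45.0° gives ZP at -177° from the x-axis; with |ZP| = 9.7, P = (2.76, 13.2). ∠ZPE = 59.6° gives PE at -56.9° from the x-axis; with |PE| = 22.2, E = (14.9, -5.37). ∠PEL = 71.6° gives EL at 51.5° from the x-axis; with |EL| = 9.0, L = (20.5, 1.67). EL is perpendicular to LG, so LG runs at 142°; with |LG| = 13.3, G = (10.1, 9.95). Then |ZG| = |G − Z| = 4.42.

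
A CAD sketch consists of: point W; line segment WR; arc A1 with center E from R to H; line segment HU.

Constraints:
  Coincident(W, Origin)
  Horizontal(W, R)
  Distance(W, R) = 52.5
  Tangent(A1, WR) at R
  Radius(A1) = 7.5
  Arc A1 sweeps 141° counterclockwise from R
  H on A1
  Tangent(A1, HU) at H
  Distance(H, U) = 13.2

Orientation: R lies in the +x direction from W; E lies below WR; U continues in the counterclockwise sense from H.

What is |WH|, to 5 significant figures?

49.604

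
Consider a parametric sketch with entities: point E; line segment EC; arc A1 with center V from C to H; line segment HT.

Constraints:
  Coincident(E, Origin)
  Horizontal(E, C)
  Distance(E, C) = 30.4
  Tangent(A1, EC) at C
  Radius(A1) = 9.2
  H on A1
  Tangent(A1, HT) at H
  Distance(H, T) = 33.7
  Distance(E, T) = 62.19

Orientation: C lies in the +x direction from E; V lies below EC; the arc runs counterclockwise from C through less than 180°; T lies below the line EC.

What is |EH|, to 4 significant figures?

28.76

Checks: E.y = 0.00, C.y = 0.00 ✓; ∠(VC, CE) = 90.00° ✓; |VH| = 9.200 ✓; ∠(VH, HT) = 90.00° ✓; |HT| = 33.70 ✓; |ET| = 62.19 ✓.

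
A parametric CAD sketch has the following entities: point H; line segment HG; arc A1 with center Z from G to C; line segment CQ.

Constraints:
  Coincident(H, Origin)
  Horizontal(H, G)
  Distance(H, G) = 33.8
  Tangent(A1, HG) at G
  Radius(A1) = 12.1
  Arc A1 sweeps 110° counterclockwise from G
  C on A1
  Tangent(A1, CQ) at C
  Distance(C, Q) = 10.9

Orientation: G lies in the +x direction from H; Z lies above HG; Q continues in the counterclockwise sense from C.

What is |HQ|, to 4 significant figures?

49.18

H is at the origin; HG is horizontal with |HG| = 33.8 and G on the +x side, so G = (33.80, 0.000). The tangent condition forces ZG to be normal to HG, so Z = G + (0, 12.1) = (33.80, 12.10). On A1, G sits at bearing -90° from Z; a 110° counterclockwise sweep puts C at bearing 20°, so C = Z + 12.1·(cos 20°, sin 20°) = (45.17, 16.24). Tangency of A1 to CQ means the radius ZC is perpendicular to CQ, so CQ runs along (−sin 20°, cos 20°); with |CQ| = 10.9, Q = (41.44, 26.48). Then |HQ| = |Q − H| = 49.18.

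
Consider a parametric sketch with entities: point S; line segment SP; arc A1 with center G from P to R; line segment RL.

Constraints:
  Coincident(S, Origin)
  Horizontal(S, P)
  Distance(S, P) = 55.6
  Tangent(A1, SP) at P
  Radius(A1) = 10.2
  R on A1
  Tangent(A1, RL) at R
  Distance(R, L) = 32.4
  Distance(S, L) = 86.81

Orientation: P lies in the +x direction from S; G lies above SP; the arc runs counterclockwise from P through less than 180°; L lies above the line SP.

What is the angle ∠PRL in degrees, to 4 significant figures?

149.1°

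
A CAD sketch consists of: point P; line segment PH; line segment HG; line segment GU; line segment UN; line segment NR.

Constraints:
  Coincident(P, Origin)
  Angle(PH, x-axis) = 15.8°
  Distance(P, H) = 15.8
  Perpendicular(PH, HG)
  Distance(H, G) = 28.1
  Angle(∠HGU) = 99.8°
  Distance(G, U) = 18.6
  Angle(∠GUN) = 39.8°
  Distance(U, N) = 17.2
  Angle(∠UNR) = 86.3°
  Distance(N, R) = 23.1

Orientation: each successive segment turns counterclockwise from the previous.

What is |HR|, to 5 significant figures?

35.512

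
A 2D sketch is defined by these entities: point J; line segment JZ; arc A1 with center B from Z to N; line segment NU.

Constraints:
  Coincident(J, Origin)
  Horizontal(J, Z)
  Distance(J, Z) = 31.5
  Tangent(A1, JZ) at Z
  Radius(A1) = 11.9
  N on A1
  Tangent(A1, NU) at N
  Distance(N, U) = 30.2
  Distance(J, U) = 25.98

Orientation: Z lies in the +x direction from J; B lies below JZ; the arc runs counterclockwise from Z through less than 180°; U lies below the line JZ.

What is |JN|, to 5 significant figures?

23.105

Checks: |BN| = 11.90 ✓; ∠(BN, NU) = 90.00° ✓; |NU| = 30.20 ✓; |JU| = 25.98 ✓.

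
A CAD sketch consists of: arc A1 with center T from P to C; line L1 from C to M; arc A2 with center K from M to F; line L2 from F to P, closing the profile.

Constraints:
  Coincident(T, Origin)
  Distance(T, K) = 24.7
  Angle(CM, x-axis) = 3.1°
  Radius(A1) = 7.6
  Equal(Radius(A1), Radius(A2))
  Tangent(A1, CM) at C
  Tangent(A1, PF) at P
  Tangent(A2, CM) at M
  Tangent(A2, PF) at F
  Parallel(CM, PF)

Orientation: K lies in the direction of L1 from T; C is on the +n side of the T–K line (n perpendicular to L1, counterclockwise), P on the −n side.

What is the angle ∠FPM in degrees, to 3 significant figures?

31.6°

The slot axis is L1's direction at 3.1°, so u = (cos 3.1°, sin 3.1°) = (0.999, 0.0541) and n = (−sin 3.1°, cos 3.1°) = (-0.0541, 0.999). T is at the origin and K lies 24.7 along u from T, so K = 24.7·u = (24.7, 1.34). Tangency of A1 to both parallel lines with radius 7.6 puts C and P at T ± 7.6·n: C = (-0.411, 7.59), P = (0.411, -7.59). Equal radii place M and F the same way about K: M = K + 7.6·n = (24.3, 8.92), F = K − 7.6·n = (25.1, -6.25). Then cos ∠FPM = PF·PM / (|PF||PM|), giving 31.6°.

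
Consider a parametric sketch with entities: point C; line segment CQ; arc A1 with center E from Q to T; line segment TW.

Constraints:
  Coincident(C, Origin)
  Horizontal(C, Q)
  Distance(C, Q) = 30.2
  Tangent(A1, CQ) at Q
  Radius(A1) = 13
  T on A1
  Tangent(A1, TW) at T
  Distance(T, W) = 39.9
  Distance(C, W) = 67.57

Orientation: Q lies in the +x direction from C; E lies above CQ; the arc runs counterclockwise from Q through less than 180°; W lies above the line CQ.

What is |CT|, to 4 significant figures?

45.28

Checks: ∠(EQ, QC) = 90.00° ✓; |ET| = 13.00 ✓; ∠(ET, TW) = 90.00° ✓; |TW| = 39.90 ✓; |CW| = 67.57 ✓.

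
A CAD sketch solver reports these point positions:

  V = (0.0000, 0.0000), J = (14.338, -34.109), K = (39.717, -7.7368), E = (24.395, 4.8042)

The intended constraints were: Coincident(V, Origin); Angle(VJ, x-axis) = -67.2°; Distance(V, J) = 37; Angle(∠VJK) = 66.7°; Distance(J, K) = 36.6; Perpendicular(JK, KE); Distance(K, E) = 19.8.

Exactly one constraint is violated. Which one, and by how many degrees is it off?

Perpendicular(JK, KE) — off by 4.60°.

V = (0.00, 0.00) ✓; VJ at -67.20° ✓; |VJ| = 37.00 ✓; ∠VJK = 66.70° ✓; |JK| = 36.60 ✓; ∠(JK, KE) = 94.60° ✗; |KE| = 19.80 ✓.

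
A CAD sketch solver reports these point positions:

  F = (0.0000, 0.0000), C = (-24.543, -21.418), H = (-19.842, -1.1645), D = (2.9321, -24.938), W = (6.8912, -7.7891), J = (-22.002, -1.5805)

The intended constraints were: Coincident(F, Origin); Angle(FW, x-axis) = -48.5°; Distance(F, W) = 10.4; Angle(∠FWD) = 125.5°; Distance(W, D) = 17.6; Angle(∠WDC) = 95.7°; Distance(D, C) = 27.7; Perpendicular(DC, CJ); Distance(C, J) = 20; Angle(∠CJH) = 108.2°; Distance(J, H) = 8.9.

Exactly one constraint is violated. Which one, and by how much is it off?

Distance(J, H) = 8.9 — off by 6.70.

F = (0.00, 0.00) ✓; FW at -48.50° ✓; |FW| = 10.40 ✓; ∠FWD = 125.5° ✓; |WD| = 17.60 ✓; ∠WDC = 95.70° ✓; |DC| = 27.70 ✓; ∠(DC, CJ) = 90.00° ✓; |CJ| = 20.00 ✓; ∠CJH = 108.2° ✓; |JH| = 2.200 ✗.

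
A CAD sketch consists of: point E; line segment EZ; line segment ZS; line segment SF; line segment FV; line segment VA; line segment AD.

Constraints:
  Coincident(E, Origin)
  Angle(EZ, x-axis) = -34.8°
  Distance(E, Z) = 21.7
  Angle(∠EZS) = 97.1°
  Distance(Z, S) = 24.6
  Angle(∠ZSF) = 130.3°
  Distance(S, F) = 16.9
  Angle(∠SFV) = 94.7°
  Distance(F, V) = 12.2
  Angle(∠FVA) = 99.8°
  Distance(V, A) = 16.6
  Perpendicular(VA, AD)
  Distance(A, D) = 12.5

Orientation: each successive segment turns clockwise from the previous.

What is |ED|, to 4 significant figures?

30.52

∠FVA = 99.8° gives VA at 27.10° from the x-axis; with |VA| = 16.6, A = (1.040, -18.64). The perpendicularity gives AD at right angles to VA, so AD runs at -62.90°; with |AD| = 12.5, D = (6.735, -29.77). Then |ED| = |D − E| = 30.52.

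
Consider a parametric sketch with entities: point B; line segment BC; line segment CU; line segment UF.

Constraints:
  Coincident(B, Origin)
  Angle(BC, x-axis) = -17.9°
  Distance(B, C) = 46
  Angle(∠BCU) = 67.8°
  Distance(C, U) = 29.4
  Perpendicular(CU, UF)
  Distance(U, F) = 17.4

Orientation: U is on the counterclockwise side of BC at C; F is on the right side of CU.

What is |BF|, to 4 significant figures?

61.18

B is at the origin; BC runs at -17.9° with length 46.0, so C = 46.0·(cos -17.9°, sin -17.9°) = (43.77, -14.14). ∠BCU = 67.8°, so CU runs at -17.9° + (180° − 67.8°) = 94.30° from the x-axis; with |CU| = 29.4, U = C + 29.4·(cos 94.30°, sin 94.30°) = (41.57, 15.18). CU ⟂ UF; with |UF| = 17.4 on the right of CU, F = U + 17.4·(0.9972, 0.07498) = (58.92, 16.48). Then |BF| = |F − B| = 61.18.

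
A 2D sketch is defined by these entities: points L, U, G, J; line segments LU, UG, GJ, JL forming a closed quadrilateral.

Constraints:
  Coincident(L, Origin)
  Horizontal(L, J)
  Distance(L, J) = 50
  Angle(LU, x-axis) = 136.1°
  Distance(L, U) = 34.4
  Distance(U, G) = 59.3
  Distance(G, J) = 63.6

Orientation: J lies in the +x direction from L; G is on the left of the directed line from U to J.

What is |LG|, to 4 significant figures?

62.61

L is at the origin; LJ is horizontal with |LJ| = 50.0 and J in +x, so J = (50.0, 0). LU runs at 136.1° with |LU| = 34.4, so U = (-24.79, 23.85). G is determined by |UG| = 59.3 and |GJ| = 63.6 together: it lies at the intersection of circle(U, 59.3) and circle(J, 63.6). With |UJ| = 78.50, the foot of the radical line on UJ is 35.88 from U and the perpendicular offset is √(59.3² − 35.88²) = 47.21. Taking the left-of-UJ solution: G = (23.75, 57.93).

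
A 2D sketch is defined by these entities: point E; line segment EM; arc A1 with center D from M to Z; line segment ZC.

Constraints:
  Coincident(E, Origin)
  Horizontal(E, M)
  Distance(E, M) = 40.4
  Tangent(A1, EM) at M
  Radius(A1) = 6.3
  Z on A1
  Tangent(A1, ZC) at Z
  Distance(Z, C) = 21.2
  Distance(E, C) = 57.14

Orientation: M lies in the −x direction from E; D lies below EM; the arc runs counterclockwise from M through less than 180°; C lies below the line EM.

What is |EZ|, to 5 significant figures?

46.822

Checks: E = (0.00, 0.00) ✓; |DZ| = 6.300 ✓; ∠(DZ, ZC) = 90.00° ✓; |ZC| = 21.20 ✓; |EC| = 57.14 ✓.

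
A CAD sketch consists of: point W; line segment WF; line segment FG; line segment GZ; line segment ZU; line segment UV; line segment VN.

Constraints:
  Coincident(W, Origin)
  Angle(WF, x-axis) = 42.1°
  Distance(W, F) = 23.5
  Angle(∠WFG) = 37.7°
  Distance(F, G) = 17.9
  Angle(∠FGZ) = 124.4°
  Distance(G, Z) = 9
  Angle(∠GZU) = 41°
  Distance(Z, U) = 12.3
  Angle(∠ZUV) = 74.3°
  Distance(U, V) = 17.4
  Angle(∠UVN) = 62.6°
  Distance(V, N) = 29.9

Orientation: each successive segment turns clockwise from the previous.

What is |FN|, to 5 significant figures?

38.689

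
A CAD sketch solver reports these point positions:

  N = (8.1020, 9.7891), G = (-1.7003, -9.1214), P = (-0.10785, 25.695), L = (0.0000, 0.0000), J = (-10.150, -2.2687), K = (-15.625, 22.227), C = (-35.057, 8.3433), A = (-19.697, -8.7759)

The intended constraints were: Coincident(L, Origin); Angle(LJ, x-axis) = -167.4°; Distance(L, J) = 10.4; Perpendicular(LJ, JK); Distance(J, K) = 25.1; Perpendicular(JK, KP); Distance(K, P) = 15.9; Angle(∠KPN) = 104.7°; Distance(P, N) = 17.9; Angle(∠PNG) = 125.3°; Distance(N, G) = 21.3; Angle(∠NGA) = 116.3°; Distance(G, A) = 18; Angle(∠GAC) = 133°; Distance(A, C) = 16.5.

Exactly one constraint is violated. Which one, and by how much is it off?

Distance(A, C) = 16.5 — off by 6.50.

L = (0.00, 0.00) ✓; LJ at -167.4° ✓; |LJ| = 10.40 ✓; ∠(LJ, JK) = 90.00° ✓; |JK| = 25.10 ✓; ∠(JK, KP) = 90.00° ✓; |KP| = 15.90 ✓; ∠KPN = 104.7° ✓; |PN| = 17.90 ✓; ∠PNG = 125.3° ✓; |NG| = 21.30 ✓; ∠NGA = 116.3° ✓; |GA| = 18.00 ✓; ∠GAC = 133.0° ✓; |AC| = 23.00 ✗.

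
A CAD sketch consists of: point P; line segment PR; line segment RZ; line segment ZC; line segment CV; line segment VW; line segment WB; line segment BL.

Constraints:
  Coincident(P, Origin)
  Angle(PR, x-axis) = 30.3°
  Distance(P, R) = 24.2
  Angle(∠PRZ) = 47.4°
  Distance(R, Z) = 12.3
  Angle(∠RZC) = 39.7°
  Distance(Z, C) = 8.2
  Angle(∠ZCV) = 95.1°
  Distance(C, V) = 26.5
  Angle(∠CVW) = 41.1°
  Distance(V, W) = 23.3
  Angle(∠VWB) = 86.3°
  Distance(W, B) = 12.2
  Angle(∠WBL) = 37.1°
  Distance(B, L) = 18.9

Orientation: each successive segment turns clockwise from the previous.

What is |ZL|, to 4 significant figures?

20.63

P is at the origin; PR runs at 30.3° with length 24.2, so R = (20.89, 12.21). ∠PRZ = 47.4° gives RZ at -102.3° from the x-axis; with |RZ| = 12.3, Z = (18.27, 0.1919). ∠RZC = 39.7° gives ZC at 117.4° from the x-axis; with |ZC| = 8.2, C = (14.50, 7.472). ∠ZCV = 95.1° gives CV at 32.50° from the x-axis; with |CV| = 26.5, V = (36.85, 21.71). ∠CVW = 41.1° gives VW at -106.4° from the x-axis; with |VW| = 23.3, W = (30.27, -0.6416). ∠VWB = 86.3° gives WB at 159.9° from the x-axis; with |WB| = 12.2, B = (18.81, 3.551). ∠WBL = 37.1° gives BL at 17.00° from the x-axis; with |BL| = 18.9, L = (36.89, 9.077). Then |ZL| = |L − Z| = 20.63.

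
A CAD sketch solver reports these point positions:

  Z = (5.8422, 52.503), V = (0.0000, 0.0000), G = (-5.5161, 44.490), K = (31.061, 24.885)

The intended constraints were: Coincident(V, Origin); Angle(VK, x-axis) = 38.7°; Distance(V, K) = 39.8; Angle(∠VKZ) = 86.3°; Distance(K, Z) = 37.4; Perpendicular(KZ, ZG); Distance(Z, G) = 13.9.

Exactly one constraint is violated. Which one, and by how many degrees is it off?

Perpendicular(KZ, ZG) — off by 7.20°.

V = (0.00, 0.00) ✓; VK at 38.70° ✓; |VK| = 39.80 ✓; ∠VKZ = 86.30° ✓; |KZ| = 37.40 ✓; ∠(KZ, ZG) = 82.80° ✗; |ZG| = 13.90 ✓.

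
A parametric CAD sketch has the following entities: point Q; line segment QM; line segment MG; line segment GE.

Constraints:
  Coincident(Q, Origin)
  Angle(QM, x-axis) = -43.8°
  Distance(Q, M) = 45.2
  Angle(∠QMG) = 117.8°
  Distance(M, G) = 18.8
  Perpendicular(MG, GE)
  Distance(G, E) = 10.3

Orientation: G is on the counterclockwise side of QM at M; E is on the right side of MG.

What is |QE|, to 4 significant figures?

64.18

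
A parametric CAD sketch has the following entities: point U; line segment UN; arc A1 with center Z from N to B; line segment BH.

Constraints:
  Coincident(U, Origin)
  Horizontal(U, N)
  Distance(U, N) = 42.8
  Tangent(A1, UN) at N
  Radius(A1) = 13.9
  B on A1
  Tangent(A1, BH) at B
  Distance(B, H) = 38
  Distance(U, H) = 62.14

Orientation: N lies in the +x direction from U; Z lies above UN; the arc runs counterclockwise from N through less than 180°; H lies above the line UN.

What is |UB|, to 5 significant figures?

58.437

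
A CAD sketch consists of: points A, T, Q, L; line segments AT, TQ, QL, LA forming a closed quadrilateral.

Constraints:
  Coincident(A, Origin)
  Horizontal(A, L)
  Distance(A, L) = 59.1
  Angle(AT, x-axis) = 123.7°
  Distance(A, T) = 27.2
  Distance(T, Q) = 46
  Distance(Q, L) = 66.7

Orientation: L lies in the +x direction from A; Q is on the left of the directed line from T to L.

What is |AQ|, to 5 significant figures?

56.704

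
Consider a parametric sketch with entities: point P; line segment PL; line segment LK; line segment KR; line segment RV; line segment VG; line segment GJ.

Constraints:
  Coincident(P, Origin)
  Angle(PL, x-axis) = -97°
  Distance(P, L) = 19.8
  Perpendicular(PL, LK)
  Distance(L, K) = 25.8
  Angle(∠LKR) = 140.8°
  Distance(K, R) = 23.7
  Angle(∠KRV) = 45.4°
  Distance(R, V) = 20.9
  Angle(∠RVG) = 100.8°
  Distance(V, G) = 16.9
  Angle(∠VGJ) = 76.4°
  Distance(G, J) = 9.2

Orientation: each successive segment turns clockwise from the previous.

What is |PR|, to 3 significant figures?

44.4

PL is perpendicular to LK, so LK runs at 173°; with |LK| = 25.8, K = (-28.0, -16.5). ∠LKR = 140.8° gives KR at 134° from the x-axis; with |KR| = 23.7, R = (-44.4, 0.598). Then |PR| = |R − P| = 44.4.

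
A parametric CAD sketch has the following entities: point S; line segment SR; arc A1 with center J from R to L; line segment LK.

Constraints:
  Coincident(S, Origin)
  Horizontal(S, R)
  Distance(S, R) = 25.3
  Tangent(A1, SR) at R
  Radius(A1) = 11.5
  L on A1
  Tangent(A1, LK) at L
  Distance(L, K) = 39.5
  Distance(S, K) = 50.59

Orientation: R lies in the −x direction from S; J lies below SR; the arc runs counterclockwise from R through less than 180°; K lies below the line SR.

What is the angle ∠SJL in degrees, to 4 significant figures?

166.1°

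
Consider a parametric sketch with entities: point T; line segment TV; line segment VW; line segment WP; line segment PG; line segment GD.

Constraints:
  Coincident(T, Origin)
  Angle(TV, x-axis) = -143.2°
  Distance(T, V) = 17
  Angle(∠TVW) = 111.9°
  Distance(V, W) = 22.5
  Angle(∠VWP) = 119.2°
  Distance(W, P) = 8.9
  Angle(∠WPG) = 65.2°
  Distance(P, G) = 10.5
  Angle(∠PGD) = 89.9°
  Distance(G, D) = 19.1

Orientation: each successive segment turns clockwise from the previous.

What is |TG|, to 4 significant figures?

23.83

T is at the origin; TV runs at -143.2° with length 17.0, so V = (-13.61, -10.18). ∠TVW = 111.9° gives VW at 148.7° from the x-axis; with |VW| = 22.5, W = (-32.84, 1.506). ∠VWP = 119.2° gives WP at 87.90° from the x-axis; with |WP| = 8.9, P = (-32.51, 10.40). ∠WPG = 65.2° gives PG at -26.90° from the x-axis; with |PG| = 10.5, G = (-23.15, 5.649). Then |TG| = |G − T| = 23.83.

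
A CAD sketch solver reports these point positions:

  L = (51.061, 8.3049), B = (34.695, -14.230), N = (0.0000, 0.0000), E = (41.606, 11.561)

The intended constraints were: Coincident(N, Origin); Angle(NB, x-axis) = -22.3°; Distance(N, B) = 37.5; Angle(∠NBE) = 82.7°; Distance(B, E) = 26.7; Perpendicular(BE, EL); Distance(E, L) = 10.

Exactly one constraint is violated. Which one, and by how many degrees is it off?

Perpendicular(BE, EL) — off by 4.00°.

N = (0.00, 0.00) ✓; NB at -22.30° ✓; |NB| = 37.50 ✓; ∠NBE = 82.70° ✓; |BE| = 26.70 ✓; ∠(BE, EL) = 94.00° ✗; |EL| = 10.00 ✓.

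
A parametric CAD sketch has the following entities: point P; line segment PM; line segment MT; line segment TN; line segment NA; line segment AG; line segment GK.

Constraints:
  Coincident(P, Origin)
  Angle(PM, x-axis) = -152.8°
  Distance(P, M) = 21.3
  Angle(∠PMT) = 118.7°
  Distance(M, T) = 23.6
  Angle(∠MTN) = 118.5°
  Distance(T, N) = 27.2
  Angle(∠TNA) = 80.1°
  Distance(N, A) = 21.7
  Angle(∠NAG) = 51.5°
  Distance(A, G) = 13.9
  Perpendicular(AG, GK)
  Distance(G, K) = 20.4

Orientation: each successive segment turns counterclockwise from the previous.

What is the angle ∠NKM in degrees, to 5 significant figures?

18.376°

P is at the origin; PM runs at -152.8° with length 21.3, so M = (-18.945, -9.7362). ∠PMT = 118.7° gives MT at -91.500° from the x-axis; with |MT| = 23.6, T = (-19.562, -33.328). ∠MTN = 118.5° gives TN at -30.000° from the x-axis; with |TN| = 27.2, N = (3.9935, -46.928). ∠TNA = 80.1° gives NA at 69.900° from the x-axis; with |NA| = 21.7, A = (11.451, -26.550). ∠NAG = 51.5° gives AG at -161.60° from the x-axis; with |AG| = 13.9, G = (-1.7384, -30.937). AG is perpendicular to GK, so GK runs at -71.600°; with |GK| = 20.4, K = (4.7008, -50.294). Then cos ∠NKM = KN·KM / (|KN||KM|), giving 18.376°.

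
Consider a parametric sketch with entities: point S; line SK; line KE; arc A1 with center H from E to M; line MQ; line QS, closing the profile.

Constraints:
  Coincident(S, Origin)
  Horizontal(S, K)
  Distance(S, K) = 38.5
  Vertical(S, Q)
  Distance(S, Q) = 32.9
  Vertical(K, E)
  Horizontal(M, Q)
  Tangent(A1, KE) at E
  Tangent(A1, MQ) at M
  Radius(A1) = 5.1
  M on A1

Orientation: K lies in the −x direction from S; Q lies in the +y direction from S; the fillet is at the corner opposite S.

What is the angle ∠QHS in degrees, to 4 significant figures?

48.45°

SQ is vertical with |SQ| = 32.9 and Q on the +y side, so Q = (0.000, 32.90). The virtual corner opposite S is at (-38.50, 32.90). Since A1 is tangent to KE there, HE ⟂ KE and A1 meets MQ tangentially, so HM is at right angles to MQ, with radius 5.1, so the center H sits 5.1 in from both sides at H = (-33.40, 27.80). Then cos ∠QHS = HQ·HS / (|HQ||HS|), giving 48.45°.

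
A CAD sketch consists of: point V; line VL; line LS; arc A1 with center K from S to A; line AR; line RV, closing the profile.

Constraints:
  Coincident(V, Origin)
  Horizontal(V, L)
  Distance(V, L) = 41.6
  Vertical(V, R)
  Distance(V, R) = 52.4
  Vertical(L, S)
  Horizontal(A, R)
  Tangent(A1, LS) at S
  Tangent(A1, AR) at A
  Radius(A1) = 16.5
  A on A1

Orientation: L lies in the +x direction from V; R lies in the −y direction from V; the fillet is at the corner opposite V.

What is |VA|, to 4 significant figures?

58.10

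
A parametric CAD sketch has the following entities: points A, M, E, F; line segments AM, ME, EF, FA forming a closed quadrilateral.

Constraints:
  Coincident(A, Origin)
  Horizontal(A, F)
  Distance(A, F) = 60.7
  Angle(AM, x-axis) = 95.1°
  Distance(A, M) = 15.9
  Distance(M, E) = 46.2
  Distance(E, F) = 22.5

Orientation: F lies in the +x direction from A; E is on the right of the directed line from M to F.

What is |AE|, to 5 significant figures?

39.624

A is at the origin; AF is horizontal with |AF| = 60.7 and F in +x, so F = (60.7, 0). AM runs at 95.1° with |AM| = 15.9, so M = (-1.4134, 15.837). E is determined by |ME| = 46.2 and |EF| = 22.5 together: it lies at the intersection of circle(M, 46.2) and circle(F, 22.5). With |MF| = 64.101, the foot of the radical line on MF is 44.751 from M and the perpendicular offset is √(46.2² − 44.751²) = 11.482. Taking the right-of-MF solution: E = (39.113, -6.3449).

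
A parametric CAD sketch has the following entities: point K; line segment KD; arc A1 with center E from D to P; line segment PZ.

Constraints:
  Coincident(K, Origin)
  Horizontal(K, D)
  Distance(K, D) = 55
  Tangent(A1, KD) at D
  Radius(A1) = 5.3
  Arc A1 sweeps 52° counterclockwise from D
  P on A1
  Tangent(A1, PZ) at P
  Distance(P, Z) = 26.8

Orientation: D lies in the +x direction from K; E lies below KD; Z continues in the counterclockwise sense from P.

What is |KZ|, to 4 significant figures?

41.40

K is at the origin; K and D share the same y with |KD| = 55.0 and D on the +x side, so D = (55.00, 0.000). A1 meets KD tangentially, so ED is at right angles to KD, so E = D + (0, -5.3) = (55.00, -5.300). On A1, D sits at bearing 90° from E; a 52° counterclockwise sweep puts P at bearing 142°, so P = E + 5.3·(cos 142°, sin 142°) = (50.82, -2.037). A1 meets PZ tangentially, so EP is at right angles to PZ, so PZ runs along (−sin 142°, cos 142°); with |PZ| = 26.8, Z = (34.32, -23.16). Then |KZ| = |Z − K| = 41.40.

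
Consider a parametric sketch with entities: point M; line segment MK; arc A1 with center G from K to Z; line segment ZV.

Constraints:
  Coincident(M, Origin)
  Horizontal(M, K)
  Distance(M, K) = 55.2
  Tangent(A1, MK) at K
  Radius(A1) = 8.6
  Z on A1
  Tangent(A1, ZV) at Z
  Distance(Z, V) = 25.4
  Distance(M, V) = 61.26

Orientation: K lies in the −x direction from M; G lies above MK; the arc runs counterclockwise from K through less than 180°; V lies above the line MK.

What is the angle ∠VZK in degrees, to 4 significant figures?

130.9°

M is at the origin; M and K share the same y with |MK| = 55.2 and K on the −x side, so K = (-55.20, 0.000). Since A1 is tangent to MK there, GK ⟂ MK, so G = K + (0, 8.6) = (-55.20, 8.600). Since GZ ⟂ ZV (tangency), |GV| = √(8.6² + 25.4²) = 26.82 regardless of where Z sits on A1. So V lies on both circle(M, 61.26) and circle(G, 26.82); the above-MK intersection is V = (-50.30, 34.97). Z is the foot of the tangent from V: Z = (-46.69, 9.824).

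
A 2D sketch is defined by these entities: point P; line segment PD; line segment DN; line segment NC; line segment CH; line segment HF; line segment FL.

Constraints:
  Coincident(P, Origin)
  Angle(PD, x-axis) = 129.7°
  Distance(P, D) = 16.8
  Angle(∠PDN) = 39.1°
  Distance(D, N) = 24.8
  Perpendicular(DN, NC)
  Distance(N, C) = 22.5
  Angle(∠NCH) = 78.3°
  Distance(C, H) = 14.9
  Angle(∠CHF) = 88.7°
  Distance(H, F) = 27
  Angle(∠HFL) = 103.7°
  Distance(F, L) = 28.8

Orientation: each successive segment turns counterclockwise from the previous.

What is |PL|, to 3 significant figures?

36.6

∠CHF = 88.7° gives HF at -166° from the x-axis; with |HF| = 27.0, F = (-17.4, -3.43). ∠HFL = 103.7° gives FL at -90.1° from the x-axis; with |FL| = 28.8, L = (-17.4, -32.2). Then |PL| = |L − P| = 36.6.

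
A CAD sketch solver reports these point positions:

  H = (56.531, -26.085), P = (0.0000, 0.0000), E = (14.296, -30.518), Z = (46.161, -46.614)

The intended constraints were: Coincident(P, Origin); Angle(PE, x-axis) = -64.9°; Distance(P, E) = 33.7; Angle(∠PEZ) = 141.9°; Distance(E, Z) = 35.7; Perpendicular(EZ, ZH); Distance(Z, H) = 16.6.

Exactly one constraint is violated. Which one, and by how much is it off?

Distance(Z, H) = 16.6 — off by 6.40.

P = (0.00, 0.00) ✓; PE at -64.90° ✓; |PE| = 33.70 ✓; ∠PEZ = 141.9° ✓; |EZ| = 35.70 ✓; ∠(EZ, ZH) = 90.00° ✓; |ZH| = 23.00 ✗.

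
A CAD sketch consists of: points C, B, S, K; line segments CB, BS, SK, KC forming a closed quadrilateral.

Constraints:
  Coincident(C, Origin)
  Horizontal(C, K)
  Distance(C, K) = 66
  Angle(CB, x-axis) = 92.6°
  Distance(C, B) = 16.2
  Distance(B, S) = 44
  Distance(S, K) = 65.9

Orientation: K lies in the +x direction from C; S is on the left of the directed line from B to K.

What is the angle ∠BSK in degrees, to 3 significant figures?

74.4°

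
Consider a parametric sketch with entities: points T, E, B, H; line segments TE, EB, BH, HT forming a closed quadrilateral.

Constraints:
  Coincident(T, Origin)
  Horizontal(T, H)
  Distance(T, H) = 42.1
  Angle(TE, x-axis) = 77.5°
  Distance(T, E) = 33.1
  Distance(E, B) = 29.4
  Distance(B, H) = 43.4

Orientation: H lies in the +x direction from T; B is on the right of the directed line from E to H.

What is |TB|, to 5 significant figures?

4.2488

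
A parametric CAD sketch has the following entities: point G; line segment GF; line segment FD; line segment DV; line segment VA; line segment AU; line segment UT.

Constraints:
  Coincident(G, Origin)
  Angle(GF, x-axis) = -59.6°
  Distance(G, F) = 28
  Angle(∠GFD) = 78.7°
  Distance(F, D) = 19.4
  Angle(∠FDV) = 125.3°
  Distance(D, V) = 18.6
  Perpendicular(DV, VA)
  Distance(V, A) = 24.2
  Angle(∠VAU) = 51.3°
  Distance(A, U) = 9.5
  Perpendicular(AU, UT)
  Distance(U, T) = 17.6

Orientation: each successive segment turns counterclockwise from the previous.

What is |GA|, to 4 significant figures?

5.199

G is at the origin; GF runs at -59.6° with length 28.0, so F = (14.17, -24.15). ∠GFD = 78.7° gives FD at 41.70° from the x-axis; with |FD| = 19.4, D = (28.65, -11.24). ∠FDV = 125.3° gives DV at 96.40° from the x-axis; with |DV| = 18.6, V = (26.58, 7.239). The perpendicularity gives VA at right angles to DV, so VA runs at -173.6°; with |VA| = 24.2, A = (2.531, 4.542). Then |GA| = |A − G| = 5.199.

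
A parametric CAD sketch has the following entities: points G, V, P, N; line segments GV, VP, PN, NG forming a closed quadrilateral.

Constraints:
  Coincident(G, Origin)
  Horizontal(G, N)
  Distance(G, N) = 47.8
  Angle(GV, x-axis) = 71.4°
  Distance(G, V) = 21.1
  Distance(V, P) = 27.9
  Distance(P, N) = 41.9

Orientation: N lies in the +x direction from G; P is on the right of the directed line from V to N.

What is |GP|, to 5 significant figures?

10.329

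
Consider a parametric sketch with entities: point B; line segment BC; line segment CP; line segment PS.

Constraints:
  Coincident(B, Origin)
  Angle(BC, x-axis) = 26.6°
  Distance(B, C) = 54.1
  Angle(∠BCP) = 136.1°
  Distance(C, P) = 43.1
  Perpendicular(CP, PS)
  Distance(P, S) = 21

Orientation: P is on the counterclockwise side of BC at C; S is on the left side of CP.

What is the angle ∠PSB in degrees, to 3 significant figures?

101°

B is at the origin; BC runs at 26.6° with length 54.1, so C = 54.1·(cos 26.6°, sin 26.6°) = (48.4, 24.2). ∠BCP = 136.1°, so CP runs at 26.6° + (180° − 136.1°) = 70.5° from the x-axis; with |CP| = 43.1, P = C + 43.1·(cos 70.5°, sin 70.5°) = (62.8, 64.9). The perpendicularity gives PS at right angles to CP; with |PS| = 21.0 on the left of CP, S = P + 21.0·(-0.943, 0.334) = (43.0, 71.9). Then cos ∠PSB = SP·SB / (|SP||SB|), giving 101°.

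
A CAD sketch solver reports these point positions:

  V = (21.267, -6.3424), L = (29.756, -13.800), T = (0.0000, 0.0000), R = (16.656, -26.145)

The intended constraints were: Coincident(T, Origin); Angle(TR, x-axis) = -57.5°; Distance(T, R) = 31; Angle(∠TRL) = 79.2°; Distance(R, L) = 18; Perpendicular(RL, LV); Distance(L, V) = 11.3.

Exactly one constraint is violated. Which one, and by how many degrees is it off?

Perpendicular(RL, LV) — off by 5.40°.

T = (0.00, 0.00) ✓; TR at -57.50° ✓; |TR| = 31.00 ✓; ∠TRL = 79.20° ✓; |RL| = 18.00 ✓; ∠(RL, LV) = 95.40° ✗; |LV| = 11.30 ✓.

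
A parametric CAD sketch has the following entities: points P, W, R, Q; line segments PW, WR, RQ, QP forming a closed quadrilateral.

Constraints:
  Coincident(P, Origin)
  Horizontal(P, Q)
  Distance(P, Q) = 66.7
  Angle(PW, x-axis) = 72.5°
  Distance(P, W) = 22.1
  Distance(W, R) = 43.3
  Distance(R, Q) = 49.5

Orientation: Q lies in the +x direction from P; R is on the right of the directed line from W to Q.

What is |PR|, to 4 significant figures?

28.98

Checks: |WR| = 43.30 ✓; |RQ| = 49.50 ✓.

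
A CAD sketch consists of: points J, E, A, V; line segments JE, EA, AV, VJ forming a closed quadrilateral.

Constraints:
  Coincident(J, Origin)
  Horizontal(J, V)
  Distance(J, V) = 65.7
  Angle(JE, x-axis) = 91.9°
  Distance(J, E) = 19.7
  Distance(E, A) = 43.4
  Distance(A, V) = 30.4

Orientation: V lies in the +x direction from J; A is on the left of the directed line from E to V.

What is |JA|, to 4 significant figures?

47.16

J is at the origin; J and V share the same y with |JV| = 65.7 and V in +x, so V = (65.7, 0). JE runs at 91.9° with |JE| = 19.7, so E = (-0.6532, 19.69). A is determined by |EA| = 43.4 and |AV| = 30.4 together: it lies at the intersection of circle(E, 43.4) and circle(V, 30.4). With |EV| = 69.21, the foot of the radical line on EV is 41.54 from E and the perpendicular offset is √(43.4² − 41.54²) = 12.58. Taking the left-of-EV solution: A = (42.75, 19.93).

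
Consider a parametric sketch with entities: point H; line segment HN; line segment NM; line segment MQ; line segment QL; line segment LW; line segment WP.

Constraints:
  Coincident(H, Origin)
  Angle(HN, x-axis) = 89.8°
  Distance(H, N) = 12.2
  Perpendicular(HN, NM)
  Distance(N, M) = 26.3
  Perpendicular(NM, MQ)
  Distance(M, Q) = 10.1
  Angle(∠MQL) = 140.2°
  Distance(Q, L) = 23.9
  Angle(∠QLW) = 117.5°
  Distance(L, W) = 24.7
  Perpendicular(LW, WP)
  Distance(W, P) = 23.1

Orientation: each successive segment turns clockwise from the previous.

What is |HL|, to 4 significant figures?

19.63

H is at the origin; HN runs at 89.8° with length 12.2, so N = (0.04259, 12.20). HN is perpendicular to NM, so NM runs at -0.2000°; with |NM| = 26.3, M = (26.34, 12.11). NM is perpendicular to MQ, so MQ runs at -90.20°; with |MQ| = 10.1, Q = (26.31, 2.008). ∠MQL = 140.2° gives QL at -130.0° from the x-axis; with |QL| = 23.9, L = (10.94, -16.30). Then |HL| = |L − H| = 19.63.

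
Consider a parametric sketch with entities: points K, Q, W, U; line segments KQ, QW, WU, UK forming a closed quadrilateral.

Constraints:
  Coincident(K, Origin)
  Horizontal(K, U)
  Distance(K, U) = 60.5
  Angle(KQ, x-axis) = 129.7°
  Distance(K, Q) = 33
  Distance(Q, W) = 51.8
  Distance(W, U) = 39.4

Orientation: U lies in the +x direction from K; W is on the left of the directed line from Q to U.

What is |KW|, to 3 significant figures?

40.1

K is at the origin; KU is horizontal with |KU| = 60.5 and U in +x, so U = (60.5, 0). KQ runs at 129.7° with |KQ| = 33.0, so Q = (-21.1, 25.4). W is determined by |QW| = 51.8 and |WU| = 39.4 together: it lies at the intersection of circle(Q, 51.8) and circle(U, 39.4). With |QU| = 85.4, the foot of the radical line on QU is 49.3 from Q and the perpendicular offset is √(51.8² − 49.3²) = 15.8. Taking the left-of-QU solution: W = (30.7, 25.8).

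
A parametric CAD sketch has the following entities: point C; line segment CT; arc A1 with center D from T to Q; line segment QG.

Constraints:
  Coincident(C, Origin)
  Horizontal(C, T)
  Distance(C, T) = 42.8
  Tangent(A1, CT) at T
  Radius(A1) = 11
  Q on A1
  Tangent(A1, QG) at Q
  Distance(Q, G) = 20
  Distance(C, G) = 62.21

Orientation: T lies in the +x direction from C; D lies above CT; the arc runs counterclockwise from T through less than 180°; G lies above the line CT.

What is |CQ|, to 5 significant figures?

54.891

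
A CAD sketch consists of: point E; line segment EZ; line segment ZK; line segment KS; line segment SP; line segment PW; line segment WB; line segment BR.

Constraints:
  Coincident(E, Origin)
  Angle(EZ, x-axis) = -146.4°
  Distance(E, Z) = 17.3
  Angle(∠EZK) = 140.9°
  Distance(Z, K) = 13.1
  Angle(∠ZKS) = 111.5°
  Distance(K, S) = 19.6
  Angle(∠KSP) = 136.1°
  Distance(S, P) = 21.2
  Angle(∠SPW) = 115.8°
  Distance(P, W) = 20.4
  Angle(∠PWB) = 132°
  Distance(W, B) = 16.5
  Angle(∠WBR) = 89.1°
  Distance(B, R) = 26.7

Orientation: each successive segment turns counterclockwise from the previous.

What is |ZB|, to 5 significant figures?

33.918

E is at the origin; EZ runs at -146.4° with length 17.3, so Z = (-14.410, -9.5737). ∠EZK = 140.9° gives ZK at -107.30° from the x-axis; with |ZK| = 13.1, K = (-18.305, -22.081). ∠ZKS = 111.5° gives KS at -38.800° from the x-axis; with |KS| = 19.6, S = (-3.0301, -34.362). ∠KSP = 136.1° gives SP at 5.1000° from the x-axis; with |SP| = 21.2, P = (18.086, -32.478). ∠SPW = 115.8° gives PW at 69.300° from the x-axis; with |PW| = 20.4, W = (25.297, -13.395). ∠PWB = 132.0° gives WB at 117.30° from the x-axis; with |WB| = 16.5, B = (17.729, 1.2673). Then |ZB| = |B − Z| = 33.918.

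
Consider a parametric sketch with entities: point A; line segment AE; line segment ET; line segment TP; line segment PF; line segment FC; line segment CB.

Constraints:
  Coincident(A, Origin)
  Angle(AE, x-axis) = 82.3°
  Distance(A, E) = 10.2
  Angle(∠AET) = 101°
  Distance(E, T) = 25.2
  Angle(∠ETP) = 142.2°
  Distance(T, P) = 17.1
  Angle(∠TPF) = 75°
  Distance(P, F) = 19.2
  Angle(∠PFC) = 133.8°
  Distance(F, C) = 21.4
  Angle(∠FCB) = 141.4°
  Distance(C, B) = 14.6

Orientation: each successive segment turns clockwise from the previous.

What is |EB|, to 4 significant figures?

10.98

∠PFC = 133.8° gives FC at 174.3° from the x-axis; with |FC| = 21.4, C = (4.723, -8.471). ∠FCB = 141.4° gives CB at 135.7° from the x-axis; with |CB| = 14.6, B = (-5.726, 1.726). Then |EB| = |B − E| = 10.98.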